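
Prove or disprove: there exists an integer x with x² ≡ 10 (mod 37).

Take x = 11. Then 11² = 121 = 3·37 + 10, so 11² ≡ 10 (mod 37).

x = 11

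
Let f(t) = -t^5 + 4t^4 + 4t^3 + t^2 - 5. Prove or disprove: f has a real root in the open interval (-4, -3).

The endpoint values f(-4) = 1803 and f(-3) = 463 are both positive. Claim: f(t) > 0 for every t in (-4, -3).
Substitute t = -3 − u, where 0 < u < 1 on the interval. Expanding, f(-3 − u) = u^5 + 19u^4 + 134u^3 + 451u^2 + 735u + 463.
The nonzero coefficients here are all positive, so for u > 0 every term is positive (or zero), and the constant term 463 is strictly positive.
Therefore f(t) > 0 throughout (-4, -3), and f has no zero there.

f has no root in that interval.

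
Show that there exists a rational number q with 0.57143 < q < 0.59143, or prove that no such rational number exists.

Look for a denominator N such that an integer falls strictly between N·0.57143 and N·0.59143. N = 12 works: 12·0.57143 = 6.85716 < 7 < 7.09716 = 12·0.59143.
So q = 7/12 works: it is a ratio of integers, and dividing 12·0.57143 < 7 < 12·0.59143 through by 12 gives 0.57143 < 7/12 < 0.59143.

q = 7/12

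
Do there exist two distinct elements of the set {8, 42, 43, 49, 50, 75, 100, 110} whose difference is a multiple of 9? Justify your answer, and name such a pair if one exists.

Reduce each element modulo 9: 8↦8, 42↦6, 43↦7, 49↦4, 50↦5, 75↦3, 100↦1, 110↦2.
All 8 residues are distinct, so no two elements differ by a multiple of 9.

No, no such pair exists.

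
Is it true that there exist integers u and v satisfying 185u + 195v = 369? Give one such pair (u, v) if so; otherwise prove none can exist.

Both 185 and 195 are divisible by gcd(185, 195) = 5, hence so is any combination 185u + 195v.
But 369 is not a multiple of 5 (it leaves remainder 4).
Hence no integers u, v satisfy the equation.

No such integers exist.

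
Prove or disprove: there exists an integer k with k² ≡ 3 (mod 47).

k = 35

k = 35 works: 35² = 1225, and 1225 − 3 = 1222 = 26·47.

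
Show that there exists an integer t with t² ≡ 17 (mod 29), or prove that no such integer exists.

29 is prime, so by Euler's criterion 17 is a square mod 29 iff 17^((29−1)/2) = 17^14 ≡ 1 (mod 29).
Squaring successively (mod 29): 17^2 = 289 ≡ 28; 17^4 ≡ 28² = 784 ≡ 1; 17^8 ≡ 1² = 1 ≡ 1.
Since 14 = 8 + 4 + 2, 17^14 ≡ 1 · 1 · 28; multiplying out mod 29: 1·1 = 1 ≡ 1, then 1·28 = 28 ≡ 28. Thus 17^14 ≡ 28 ≡ −1 (mod 29).
By Euler's criterion 17 is a quadratic non-residue mod 29: no t satisfies t² ≡ 17 (mod 29).

There is no such integer.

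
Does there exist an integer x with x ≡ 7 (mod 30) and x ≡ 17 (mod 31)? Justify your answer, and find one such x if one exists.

x = 637

gcd(30, 31) = 1, so the Chinese Remainder Theorem guarantees exactly one residue class mod 930 satisfying both.
Write x = 7 + 30t and require 7 + 30t ≡ 17 (mod 31), i.e. 30t ≡ 10 (mod 31).
Since 30·30 = 900 = 29·31 + 1, the inverse of 30 mod 31 is 30.
Therefore t ≡ 30·10 = 300 ≡ 21 (mod 31).
With t = 21: x = 7 + 30·21 = 637.
Check: 637 mod 30 = 7, 637 mod 31 = 17. ✓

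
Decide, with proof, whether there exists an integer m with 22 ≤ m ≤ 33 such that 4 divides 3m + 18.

m = 22

Try m = 22: 3·22 + 18 = 84 = 21·4, which is divisible by 4.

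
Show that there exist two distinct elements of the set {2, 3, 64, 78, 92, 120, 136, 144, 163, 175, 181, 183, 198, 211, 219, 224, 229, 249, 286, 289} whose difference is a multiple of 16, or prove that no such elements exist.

The pair (3, 163) works.

3 mod 16 = 3 and 163 mod 16 = 3, so 163 − 3 = 160 = 10·16.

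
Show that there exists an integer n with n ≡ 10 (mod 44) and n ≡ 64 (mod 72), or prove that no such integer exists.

No such integer exists.

gcd(44, 72) = 4. If n ≡ 10 (mod 44) and n ≡ 64 (mod 72), then n ≡ 10 (mod 4) and n ≡ 64 (mod 4).
But 10 mod 4 = 2 while 64 mod 4 = 0, a contradiction.
Hence the system has no solution.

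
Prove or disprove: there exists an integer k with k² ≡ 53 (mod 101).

No such integer exists.

Apply Euler's criterion with the prime 101: 53 is a quadratic residue iff 53^50 ≡ 1 (mod 101), and a non-residue iff it is ≡ −1.
Repeated squaring mod 101: 53^2 = 2809 ≡ 82; 53^4 ≡ 82² = 6724 ≡ 58; 53^8 ≡ 58² = 3364 ≡ 31; 53^16 ≡ 31² = 961 ≡ 52; 53^32 ≡ 52² = 2704 ≡ 78.
Since 50 = 32 + 16 + 2, 53^50 ≡ 78 · 52 · 82; multiplying out mod 101: 78·52 = 4056 ≡ 16, then 16·82 = 1312 ≡ 100. Thus 53^50 ≡ 100 ≡ −1 (mod 101).
The value −1 means 53 is a non-residue modulo 101, so k² ≡ 53 (mod 101) is impossible.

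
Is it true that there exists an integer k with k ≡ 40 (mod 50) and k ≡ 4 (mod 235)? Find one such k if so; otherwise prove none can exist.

gcd(50, 235) = 5. If k ≡ 40 (mod 50) and k ≡ 4 (mod 235), then k ≡ 40 (mod 5) and k ≡ 4 (mod 5).
However 40 ≡ 0 and 4 ≡ 4 (mod 5), and 0 ≠ 4.
So no integer satisfies both congruences.

No such integer exists.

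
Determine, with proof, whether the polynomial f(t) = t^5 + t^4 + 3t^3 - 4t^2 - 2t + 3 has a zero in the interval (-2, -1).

f has no root in that interval.

The endpoint values f(-2) = -49 and f(-1) = -2 are both negative. Claim: f(t) < 0 for every t in (-2, -1).
Substitute t = -1 − u, where 0 < u < 1 on the interval. Expanding, f(-1 − u) = -u^5 - 4u^4 - 9u^3 - 17u^2 - 16u - 2.
All 6 nonzero coefficients of this polynomial in u are negative; hence for u > 0 the value is a sum of negative terms (the constant -2 among them).
Therefore f(t) < 0 throughout (-2, -1), and f has no zero there.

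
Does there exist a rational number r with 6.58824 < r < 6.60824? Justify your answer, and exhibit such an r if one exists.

r = 33/5

Scale by 5: the interval becomes (32.94120, 33.04120), which contains the integer 33.
So r = 33/5 works: it is a ratio of integers, and dividing 5·6.58824 < 33 < 5·6.60824 through by 5 gives 6.58824 < 33/5 < 6.60824.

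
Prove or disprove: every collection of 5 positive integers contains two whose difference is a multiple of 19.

Consider the 5 integers 25, 26, …, 29. They lie in distinct residue classes modulo 19, since 5 ≤ 19.
The differences between them range over 1, …, 4, none of which is divisible by 19.

No; for instance {25, 26, 27, 28, 29} is a counterexample.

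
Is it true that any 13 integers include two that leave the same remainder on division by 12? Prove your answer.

Yes.

Each integer lies in one of the 12 residue classes modulo 12.
Since 13 > 12, two of the 13 integers must share a residue class by the pigeonhole principle; call them a and b.
So a and b have equal remainders mod 12, which is exactly what was to be shown.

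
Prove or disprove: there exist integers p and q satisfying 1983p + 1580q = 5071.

p = 1177, q = -1474

Since gcd(1983, 1580) = 1, every integer is an integer combination of 1983 and 1580.
Euclidean algorithm: 1983 = 1·1580 + 403, 1580 = 3·403 + 371, 403 = 1·371 + 32, 371 = 11·32 + 19, 32 = 1·19 + 13, 19 = 1·13 + 6, 13 = 2·6 + 1, 6 = 6·1 + 0.
Back-substituting, 1 = 13 − 2·6 = 13 − 2·(19 − 1·13) = −2·19 + 3·13 = −2·19 + 3·(32 − 1·19) = 3·32 − 5·19 = 3·32 − 5·(371 − 11·32) = −5·371 + 58·32 = −5·371 + 58·(403 − 1·371) = 58·403 − 63·371 = 58·403 − 63·(1580 − 3·403) = −63·1580 + 247·403 = −63·1580 + 247·(1983 − 1·1580) = 247·1983 − 310·1580; that is, 1983·247 + 1580·(-310) = 1.
Multiplying through by 5071: p = 247·5071 = 1252537, q = (-310)·5071 = -1572010 is a solution.
Subtracting 792·1580 from p and adding 792·1983 to q gives the tidier solution (1177, -1474).
Indeed 1983·1177 + 1580·(-1474) = 2333991 − 2328920 = 5071.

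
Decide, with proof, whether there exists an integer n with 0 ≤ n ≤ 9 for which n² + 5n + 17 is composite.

n = 8

At n = 8: 8² + 5·8 + 17 = 121 = 11·11, which is composite.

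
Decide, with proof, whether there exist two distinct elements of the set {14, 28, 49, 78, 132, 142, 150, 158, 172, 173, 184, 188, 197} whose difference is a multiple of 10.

Reduce each element mod 10: 14↦4, 28↦8, 49↦9, 78↦8, 132↦2, 142↦2, 150↦0, 158↦8, 172↦2, 173↦3, 184↦4, 188↦8, 197↦7. The residue 4 repeats (at 14 and 184), and 184 − 14 = 170 = 17·10.

Yes: 14 and 184.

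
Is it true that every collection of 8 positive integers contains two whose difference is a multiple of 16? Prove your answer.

Consider the 8 integers 28, 29, …, 35. They lie in distinct residue classes modulo 16, since 8 ≤ 16.
Any two of them differ by at most 7 < 16 and by at least 1, so no difference is a multiple of 16.

No; for instance {28, 29, 30, 31, 32, 33, 34, 35} is a counterexample.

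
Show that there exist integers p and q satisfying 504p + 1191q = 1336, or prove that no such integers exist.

No such integers exist.

Any value of 504p + 1191q is a multiple of gcd(504, 1191) = 3.
But 1336 = 3·445 + 1, so 3 ∤ 1336.
Therefore 504p + 1191q = 1336 has no solution in integers.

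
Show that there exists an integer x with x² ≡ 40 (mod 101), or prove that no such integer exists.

No, no such integer exists.

101 is prime, so by Euler's criterion 40 is a square mod 101 iff 40^((101−1)/2) = 40^50 ≡ 1 (mod 101).
Squaring successively (mod 101): 40^2 = 1600 ≡ 85; 40^4 ≡ 85² = 7225 ≡ 54; 40^8 ≡ 54² = 2916 ≡ 88; 40^16 ≡ 88² = 7744 ≡ 68; 40^32 ≡ 68² = 4624 ≡ 79.
Since 50 = 32 + 16 + 2, 40^50 ≡ 79 · 68 · 85; multiplying out mod 101: 79·68 = 5372 ≡ 19, then 19·85 = 1615 ≡ 100. Thus 40^50 ≡ 100 ≡ −1 (mod 101).
By Euler's criterion 40 is a quadratic non-residue mod 101: no x satisfies x² ≡ 40 (mod 101).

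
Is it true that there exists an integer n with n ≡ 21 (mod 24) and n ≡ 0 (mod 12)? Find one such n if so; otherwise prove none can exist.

No, no such integer exists.

Reduce both congruences modulo 12, which divides 24 and 12: they say n ≡ 21 (mod 12) and n ≡ 0 (mod 12).
However 21 ≡ 9 and 0 ≡ 0 (mod 12), and 9 ≠ 0.
Hence the system has no solution.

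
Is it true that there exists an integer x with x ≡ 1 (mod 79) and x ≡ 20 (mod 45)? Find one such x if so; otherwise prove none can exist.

The moduli 79 and 45 are coprime, so by the Chinese Remainder Theorem a unique solution modulo 3555 exists.
Any solution of the first congruence is x = 1 + 79t; substituting into the second, 79t ≡ 20 − 1 ≡ 19 (mod 45).
79 ≡ 34 (mod 45), so this reads 34t ≡ 19 (mod 45). Note 34·4 = 136 ≡ 1 (mod 45) (as 136 − 1 = 3·45), so 34⁻¹ ≡ 4.
Multiplying by 4: t ≡ 4·19 = 76 ≡ 31 (mod 45).
With t = 31: x = 1 + 79·31 = 2450.
Check: 2450 mod 79 = 1, 2450 mod 45 = 20. ✓

x = 2450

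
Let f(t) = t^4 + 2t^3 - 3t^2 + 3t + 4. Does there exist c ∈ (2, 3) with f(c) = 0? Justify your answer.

f(2) = 30 and f(3) = 121, both positive, so a sign-change argument is unavailable; we show f keeps this sign on the whole interval.
Shift to the endpoint 2: with t = 2 + u (0 < u < 1), one computes f(2 + u) = u^4 + 10u^3 + 33u^2 + 47u + 30.
The nonzero coefficients here are all positive, so for u > 0 every term is positive (or zero), and the constant term 30 is strictly positive.
So f is strictly positive on (2, 3); no root exists in the interval.

f has no root in that interval.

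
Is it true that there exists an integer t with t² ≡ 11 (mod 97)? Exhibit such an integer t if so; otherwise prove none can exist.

t = 60

t = 60 works: 60² = 3600, and 3600 − 11 = 3589 = 37·97.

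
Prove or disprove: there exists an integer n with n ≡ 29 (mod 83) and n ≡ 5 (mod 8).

n = 29

gcd(83, 8) = 1, so the Chinese Remainder Theorem guarantees exactly one residue class mod 664 satisfying both.
Write n = 29 + 83t and require 29 + 83t ≡ 5 (mod 8), i.e. 83t ≡ 0 (mod 8).
83 ≡ 3 (mod 8), so this reads 3t ≡ 0 (mod 8). t = 0 satisfies this.
Taking t = 0 gives n = 29 + 83·0 = 29.
Indeed 29 ≡ 29 (mod 83) and 29 ≡ 5 (mod 8).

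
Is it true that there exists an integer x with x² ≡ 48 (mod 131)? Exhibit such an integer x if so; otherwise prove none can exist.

x = 110

x = 110 works: 110² = 12100, and 12100 − 48 = 12052 = 92·131.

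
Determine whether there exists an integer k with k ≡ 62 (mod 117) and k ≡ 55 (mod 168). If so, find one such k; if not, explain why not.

There is no such integer.

Both moduli are multiples of 3 = gcd(117, 168), so any solution would satisfy k ≡ 62 and k ≡ 55 modulo 3 simultaneously.
These are incompatible: 62 − 55 = 7 is not divisible by 3.
Hence the system has no solution.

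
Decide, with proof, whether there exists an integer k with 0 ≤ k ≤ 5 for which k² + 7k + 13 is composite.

At k = 1: 1² + 7·1 + 13 = 21 = 3·7, which is composite.

k = 1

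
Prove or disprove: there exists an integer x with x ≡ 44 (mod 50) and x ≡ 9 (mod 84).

gcd(50, 84) = 2. If x ≡ 44 (mod 50) and x ≡ 9 (mod 84), then x ≡ 44 (mod 2) and x ≡ 9 (mod 2).
But 44 mod 2 = 0 while 9 mod 2 = 1, a contradiction.
Hence the system has no solution.

No, no such integer exists.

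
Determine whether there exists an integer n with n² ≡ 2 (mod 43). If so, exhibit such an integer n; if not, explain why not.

43 is prime, so by Euler's criterion 2 is a square mod 43 iff 2^((43−1)/2) = 2^21 ≡ 1 (mod 43).
Squaring successively (mod 43): 2^2 = 4 ≡ 4; 2^4 ≡ 4² = 16 ≡ 16; 2^8 ≡ 16² = 256 ≡ 41; 2^16 ≡ 41² = 1681 ≡ 4.
Since 21 = 16 + 4 + 1, 2^21 ≡ 4 · 16 · 2; multiplying out mod 43: 4·16 = 64 ≡ 21, then 21·2 = 42 ≡ 42. Thus 2^21 ≡ 42 ≡ −1 (mod 43).
By Euler's criterion 2 is a quadratic non-residue mod 43: no n satisfies n² ≡ 2 (mod 43).

There is no such integer.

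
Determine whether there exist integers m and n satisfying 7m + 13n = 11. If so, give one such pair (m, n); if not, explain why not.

m = 9, n = -4

7 and 13 are coprime, so 7m + 13n ranges over all of ℤ.
Run the Euclidean algorithm on 13 and 7: 13 = 1·7 + 6, 7 = 1·6 + 1, 6 = 6·1 + 0.
Back-substituting, 1 = 7 − 1·6 = 7 − (13 − 1·7) = −13 + 2·7; that is, 7·2 + 13·(-1) = 1.
Multiplying through by 11: m = 2·11 = 22, n = (-1)·11 = -11 is a solution.
The general solution is m = 22 + 13k, n = -11 − 7k; taking k = -1 gives the smaller pair m = 9, n = -4.
Check: 7·9 + 13·(-4) = 63 − 52 = 11. ✓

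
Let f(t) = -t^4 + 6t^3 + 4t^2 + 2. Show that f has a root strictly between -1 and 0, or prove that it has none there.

f(-1) = -1 and f(0) = 2, which have opposite signs.
As a polynomial, f is continuous on every closed interval.
By the Intermediate Value Theorem, f takes the value 0 somewhere in the open interval.

Yes, f has a root in the interval.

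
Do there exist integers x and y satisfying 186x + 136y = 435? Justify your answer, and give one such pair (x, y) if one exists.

Both 186 and 136 are divisible by gcd(186, 136) = 2, hence so is any combination 186x + 136y.
But 435 = 2·217 + 1, so 2 ∤ 435.
Therefore 186x + 136y = 435 has no solution in integers.

No such integers exist.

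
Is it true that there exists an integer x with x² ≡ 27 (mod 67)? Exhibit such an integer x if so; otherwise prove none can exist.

Apply Euler's criterion with the prime 67: 27 is a quadratic residue iff 27^33 ≡ 1 (mod 67), and a non-residue iff it is ≡ −1.
Repeated squaring mod 67: 27^2 = 729 ≡ 59; 27^4 ≡ 59² = 3481 ≡ 64; 27^8 ≡ 64² = 4096 ≡ 9; 27^16 ≡ 9² = 81 ≡ 14; 27^32 ≡ 14² = 196 ≡ 62.
Since 33 = 32 + 1, 27^33 ≡ 62 · 27; multiplying out mod 67: 62·27 = 1674 ≡ 66. Thus 27^33 ≡ 66 ≡ −1 (mod 67).
The value −1 means 27 is a non-residue modulo 67, so x² ≡ 27 (mod 67) is impossible.

No such integer exists.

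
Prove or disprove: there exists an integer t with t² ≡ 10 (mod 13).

t = 7

t = 7 works: 7² = 49, and 49 − 10 = 39 = 3·13.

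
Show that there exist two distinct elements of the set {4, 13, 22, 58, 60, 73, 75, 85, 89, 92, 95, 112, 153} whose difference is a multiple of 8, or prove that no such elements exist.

Reduce each element mod 8: 4↦4, 13↦5, 22↦6, 58↦2, 60↦4, 73↦1, 75↦3, 85↦5, 89↦1, 92↦4, 95↦7, 112↦0, 153↦1. The residue 4 repeats (at 4 and 60), and 60 − 4 = 56 = 7·8.

The pair (4, 60) works.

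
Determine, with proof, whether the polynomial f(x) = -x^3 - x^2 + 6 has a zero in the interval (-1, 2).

Such a root exists.

f(-1) = 6 and f(2) = -6, which have opposite signs.
f is continuous everywhere (it is a polynomial), in particular on [-1, 2].
By the Intermediate Value Theorem f must vanish at some point of (-1, 2).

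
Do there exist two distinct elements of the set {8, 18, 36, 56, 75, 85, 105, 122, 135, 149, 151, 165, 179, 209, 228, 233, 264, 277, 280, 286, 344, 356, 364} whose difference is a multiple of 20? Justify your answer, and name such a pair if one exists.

The pair (8, 228) works.

8 mod 20 = 8 and 228 mod 20 = 8, so 228 − 8 = 220 = 11·20.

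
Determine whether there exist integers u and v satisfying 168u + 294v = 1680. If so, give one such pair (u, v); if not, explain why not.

Every value of 168u + 294v is a multiple of gcd(168, 294) = 42; since 42 ∣ 1680, solutions exist.
Dividing through by 42 reduces the equation to 4u + 7v = 40.
Euclidean algorithm: 7 = 1·4 + 3, 4 = 1·3 + 1, 3 = 3·1 + 0.
Unwinding: 1 = 4 − 1·3 = 4 − (7 − 1·4) = −7 + 2·4, i.e. 4·2 + 7·(-1) = 1.
Multiplying through by 40: u = 2·40 = 80, v = (-1)·40 = -40 is a solution.
The general solution is u = 80 + 7k, v = -40 − 4k; taking k = -11 gives the smaller pair u = 3, v = 4.
Check: 168·3 + 294·4 = 504 + 1176 = 1680. ✓

u = 3, v = 4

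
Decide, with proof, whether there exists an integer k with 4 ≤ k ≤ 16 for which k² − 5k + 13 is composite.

k = 9

At k = 9: 9² − 5·9 + 13 = 49 = 7·7, which is composite.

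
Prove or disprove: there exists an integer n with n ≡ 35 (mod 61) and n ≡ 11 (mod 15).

gcd(61, 15) = 1, so the Chinese Remainder Theorem guarantees exactly one residue class mod 915 satisfying both.
Write n = 35 + 61t and require 35 + 61t ≡ 11 (mod 15), i.e. 61t ≡ 6 (mod 15).
61 ≡ 1 (mod 15), so this reads 1t ≡ 6 (mod 15). So t ≡ 6 (mod 15).
With t = 6: n = 35 + 61·6 = 401.
Check: 401 mod 61 = 35, 401 mod 15 = 11. ✓

n = 401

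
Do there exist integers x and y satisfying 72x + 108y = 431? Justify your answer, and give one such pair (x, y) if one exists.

There are no such integers.

Both 72 and 108 are divisible by gcd(72, 108) = 36, hence so is any combination 72x + 108y.
However 431 leaves remainder 35 on division by 36.
Therefore 72x + 108y = 431 has no solution in integers.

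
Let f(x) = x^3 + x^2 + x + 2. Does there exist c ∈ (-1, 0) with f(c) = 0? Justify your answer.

f(-1) = 1 and f(0) = 2, both positive.
f'(x) = 3x^2 + 2x + 1 has discriminant 2² − 4·3·1 = -8 < 0, so f' has no real roots and is positive for every real x.
So f is strictly increasing; between -1 and 0 its values lie between f(-1) = 1 and f(0) = 2, all positive. Therefore f has no root in (-1, 0).

No.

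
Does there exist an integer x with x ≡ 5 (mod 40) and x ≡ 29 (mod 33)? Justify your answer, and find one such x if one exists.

Since 40 and 33 share no common factor, CRT says the pair of congruences has a solution (unique mod 1320).
Write x = 5 + 40t and require 5 + 40t ≡ 29 (mod 33), i.e. 40t ≡ 24 (mod 33).
40 ≡ 7 (mod 33), so this reads 7t ≡ 24 (mod 33). Note 7·19 = 133 ≡ 1 (mod 33) (as 133 − 1 = 4·33), so 7⁻¹ ≡ 19.
Therefore t ≡ 19·24 = 456 ≡ 27 (mod 33).
With t = 27: x = 5 + 40·27 = 1085.
Check: 1085 mod 40 = 5, 1085 mod 33 = 29. ✓

x = 1085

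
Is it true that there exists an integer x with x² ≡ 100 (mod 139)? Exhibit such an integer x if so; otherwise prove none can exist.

Take x = 129. Then 129² = 16641 = 119·139 + 100, so 129² ≡ 100 (mod 139).

x = 129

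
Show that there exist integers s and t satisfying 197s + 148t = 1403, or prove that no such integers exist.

Since gcd(197, 148) = 1, every integer is an integer combination of 197 and 148.
Euclidean algorithm: 197 = 1·148 + 49, 148 = 3·49 + 1, 49 = 49·1 + 0.
Back-substituting, 1 = 148 − 3·49 = 148 − 3·(197 − 1·148) = −3·197 + 4·148; that is, 197·(-3) + 148·4 = 1.
Times 1403: 197·(-4209) + 148·5612 = 1403, so (-4209, 5612) solves it.
The general solution is s = -4209 + 148k, t = 5612 − 197k; taking k = 29 gives the smaller pair s = 83, t = -101.
Indeed 197·83 + 148·(-101) = 16351 − 14948 = 1403.

s = 83, t = -101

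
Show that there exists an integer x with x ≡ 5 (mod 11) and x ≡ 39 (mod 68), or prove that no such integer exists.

Since 11 and 68 share no common factor, CRT says the pair of congruences has a solution (unique mod 748).
Write x = 5 + 11t and require 5 + 11t ≡ 39 (mod 68), i.e. 11t ≡ 34 (mod 68).
Invert 11 mod 68 by the Euclidean algorithm: 68 = 6·11 + 2, 11 = 5·2 + 1, 2 = 2·1 + 0; back-substituting, 1 = 11 − 5·2 = 11 − 5·(68 − 6·11) = −5·68 + 31·11. Hence 11·31 ≡ 1, so 11⁻¹ ≡ 31 (mod 68).
Therefore t ≡ 31·34 = 1054 ≡ 34 (mod 68).
With t = 34: x = 5 + 11·34 = 379.
Check: 379 mod 11 = 5, 379 mod 68 = 39. ✓

x = 379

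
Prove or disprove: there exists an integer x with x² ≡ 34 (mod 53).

53 is prime, so by Euler's criterion 34 is a square mod 53 iff 34^((53−1)/2) = 34^26 ≡ 1 (mod 53).
Repeated squaring mod 53: 34^2 = 1156 ≡ 43; 34^4 ≡ 43² = 1849 ≡ 47; 34^8 ≡ 47² = 2209 ≡ 36; 34^16 ≡ 36² = 1296 ≡ 24.
Since 26 = 16 + 8 + 2, 34^26 ≡ 24 · 36 · 43; multiplying out mod 53: 24·36 = 864 ≡ 16, then 16·43 = 688 ≡ 52. Thus 34^26 ≡ 52 ≡ −1 (mod 53).
By Euler's criterion 34 is a quadratic non-residue mod 53: no x satisfies x² ≡ 34 (mod 53).

There is no such integer.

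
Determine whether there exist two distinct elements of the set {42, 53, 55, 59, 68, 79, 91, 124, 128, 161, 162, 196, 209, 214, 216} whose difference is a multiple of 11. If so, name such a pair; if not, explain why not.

Reduce each element mod 11: 42↦9, 53↦9, 55↦0, 59↦4, 68↦2, 79↦2, 91↦3, 124↦3, 128↦7, 161↦7, 162↦8, 196↦9, 209↦0, 214↦5, 216↦7. The residue 9 repeats (at 42 and 53), and 53 − 42 = 11 = 1·11.

42 and 53 are such a pair.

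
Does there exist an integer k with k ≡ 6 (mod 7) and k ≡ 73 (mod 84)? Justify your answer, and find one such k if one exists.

Both moduli are multiples of 7 = gcd(7, 84), so any solution would satisfy k ≡ 6 and k ≡ 73 modulo 7 simultaneously.
But 6 mod 7 = 6 while 73 mod 7 = 3, a contradiction.
So no integer satisfies both congruences.

No such integer exists.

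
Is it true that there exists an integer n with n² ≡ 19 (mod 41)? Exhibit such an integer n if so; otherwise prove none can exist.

No, no such integer exists.

Apply Euler's criterion with the prime 41: 19 is a quadratic residue iff 19^20 ≡ 1 (mod 41), and a non-residue iff it is ≡ −1.
Squaring successively (mod 41): 19^2 = 361 ≡ 33; 19^4 ≡ 33² = 1089 ≡ 23; 19^8 ≡ 23² = 529 ≡ 37; 19^16 ≡ 37² = 1369 ≡ 16.
Since 20 = 16 + 4, 19^20 ≡ 16 · 23; multiplying out mod 41: 16·23 = 368 ≡ 40. Thus 19^20 ≡ 40 ≡ −1 (mod 41).
The value −1 means 19 is a non-residue modulo 41, so n² ≡ 19 (mod 41) is impossible.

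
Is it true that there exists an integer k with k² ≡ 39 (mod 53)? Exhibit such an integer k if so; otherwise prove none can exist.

53 is prime, so by Euler's criterion 39 is a square mod 53 iff 39^((53−1)/2) = 39^26 ≡ 1 (mod 53).
Repeated squaring mod 53: 39^2 = 1521 ≡ 37; 39^4 ≡ 37² = 1369 ≡ 44; 39^8 ≡ 44² = 1936 ≡ 28; 39^16 ≡ 28² = 784 ≡ 42.
Since 26 = 16 + 8 + 2, 39^26 ≡ 42 · 28 · 37; multiplying out mod 53: 42·28 = 1176 ≡ 10, then 10·37 = 370 ≡ 52. Thus 39^26 ≡ 52 ≡ −1 (mod 53).
The value −1 means 39 is a non-residue modulo 53, so k² ≡ 39 (mod 53) is impossible.

No, no such integer exists.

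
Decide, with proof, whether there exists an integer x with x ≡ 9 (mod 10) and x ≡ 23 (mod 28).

gcd(10, 28) = 2. A simultaneous solution exists iff 9 ≡ 23 (mod 2); here 9 mod 2 = 1 = 23 mod 2, so it does.
List candidates x ≡ 9 (mod 10): 9, 19, 29, 39, 49, 59, 69, 79. Modulo 28 these are 9, 19, 1, 11, 21, 3, 13, 23; 79 gives 23 as required.
Check: 79 mod 10 = 9, 79 mod 28 = 23. ✓

x = 79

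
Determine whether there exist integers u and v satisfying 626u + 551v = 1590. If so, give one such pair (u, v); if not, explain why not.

Since gcd(626, 551) = 1, every integer is an integer combination of 626 and 551.
Dividing repeatedly: 626 = 1·551 + 75, 551 = 7·75 + 26, 75 = 2·26 + 23, 26 = 1·23 + 3, 23 = 7·3 + 2, 3 = 1·2 + 1, 2 = 2·1 + 0.
Unwinding: 1 = 3 − 1·2 = 3 − (23 − 7·3) = −23 + 8·3 = −23 + 8·(26 − 1·23) = 8·26 − 9·23 = 8·26 − 9·(75 − 2·26) = −9·75 + 26·26 = −9·75 + 26·(551 − 7·75) = 26·551 − 191·75 = 26·551 − 191·(626 − 1·551) = −191·626 + 217·551, i.e. 626·(-191) + 551·217 = 1.
Multiplying through by 1590: u = (-191)·1590 = -303690, v = 217·1590 = 345030 is a solution.
The general solution is u = -303690 + 551k, v = 345030 − 626k; taking k = 552 gives the smaller pair u = 462, v = -522.
Indeed 626·462 + 551·(-522) = 289212 − 287622 = 1590.

u = 462, v = -522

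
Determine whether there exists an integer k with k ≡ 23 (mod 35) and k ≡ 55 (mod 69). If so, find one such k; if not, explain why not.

The moduli 35 and 69 are coprime, so by the Chinese Remainder Theorem a unique solution modulo 2415 exists.
Write k = 23 + 35t and require 23 + 35t ≡ 55 (mod 69), i.e. 35t ≡ 32 (mod 69).
Note 35·2 = 70 ≡ 1 (mod 69) (as 70 − 1 = 1·69), so 35⁻¹ ≡ 2.
Therefore t ≡ 2·32 = 64 (mod 69).
Taking t = 64 gives k = 23 + 35·64 = 2263.
Indeed 2263 ≡ 23 (mod 35) and 2263 ≡ 55 (mod 69).

k = 2263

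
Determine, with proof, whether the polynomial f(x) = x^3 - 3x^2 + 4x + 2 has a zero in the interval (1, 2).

No such root exists.

f(1) = 4 and f(2) = 6, both positive.
f'(x) = 3x^2 - 6x + 4 has discriminant (-6)² − 4·3·4 = -12 < 0, so f' has no real roots and is positive for every real x.
So f is strictly increasing; between 1 and 2 its values lie between f(1) = 4 and f(2) = 6, all positive. Therefore f has no root in (1, 2).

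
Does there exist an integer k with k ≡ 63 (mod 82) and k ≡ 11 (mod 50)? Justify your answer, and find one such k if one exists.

Here gcd(82, 50) = 2, and both 63 and 11 leave remainder 1 mod 2, so the system is consistent.
Write k = 63 + 82t. Then 82t ≡ 11 − 63 ≡ 48 (mod 50); dividing through by 2 gives 41t ≡ 24 (mod 25).
41 ≡ 16 (mod 25), so this reads 16t ≡ 24 (mod 25). Since 16·11 = 176 = 7·25 + 1, the inverse of 16 mod 25 is 11.
Therefore t ≡ 11·24 = 264 ≡ 14 (mod 25).
Then k = 63 + 82·14 = 1211.
Indeed 1211 ≡ 63 (mod 82) and 1211 ≡ 11 (mod 50).

k = 1211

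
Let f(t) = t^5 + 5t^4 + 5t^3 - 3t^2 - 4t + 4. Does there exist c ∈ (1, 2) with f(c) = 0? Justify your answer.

No.

The endpoint values f(1) = 8 and f(2) = 136 are both positive. Claim: f(t) > 0 for every t in (1, 2).
Shift to the endpoint 1: with t = 1 + u (0 < u < 1), one computes f(1 + u) = u^5 + 10u^4 + 35u^3 + 52u^2 + 30u + 8.
The nonzero coefficients here are all positive, so for u > 0 every term is positive (or zero), and the constant term 8 is strictly positive.
Therefore f(t) > 0 throughout (1, 2), and f has no zero there.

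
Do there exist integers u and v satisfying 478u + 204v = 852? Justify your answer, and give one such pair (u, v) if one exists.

Every value of 478u + 204v is a multiple of gcd(478, 204) = 2; since 2 ∣ 852, solutions exist.
Dividing through by 2 reduces the equation to 239u + 102v = 426.
Dividing repeatedly: 239 = 2·102 + 35, 102 = 2·35 + 32, 35 = 1·32 + 3, 32 = 10·3 + 2, 3 = 1·2 + 1, 2 = 2·1 + 0.
Unwinding: 1 = 3 − 1·2 = 3 − (32 − 10·3) = −32 + 11·3 = −32 + 11·(35 − 1·32) = 11·35 − 12·32 = 11·35 − 12·(102 − 2·35) = −12·102 + 35·35 = −12·102 + 35·(239 − 2·102) = 35·239 − 82·102, i.e. 239·35 + 102·(-82) = 1.
Multiplying through by 426: u = 35·426 = 14910, v = (-82)·426 = -34932 is a solution.
The general solution is u = 14910 + 102k, v = -34932 − 239k; taking k = -146 gives the smaller pair u = 18, v = -38.
Indeed 478·18 + 204·(-38) = 8604 − 7752 = 852.

u = 18, v = -38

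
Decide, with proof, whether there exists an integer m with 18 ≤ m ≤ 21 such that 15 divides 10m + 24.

For m = 18, 19, 20, 21 the values of 10m + 24 modulo 15 are 9, 4, 14, 9 respectively.
The residue 0 does not occur, so no m in [18, 21] makes 10m + 24 a multiple of 15.

No such integer m in that range exists.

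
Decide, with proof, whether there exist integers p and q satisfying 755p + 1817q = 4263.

755 and 1817 are coprime, so 755p + 1817q ranges over all of ℤ.
Dividing repeatedly: 1817 = 2·755 + 307, 755 = 2·307 + 141, 307 = 2·141 + 25, 141 = 5·25 + 16, 25 = 1·16 + 9, 16 = 1·9 + 7, 9 = 1·7 + 2, 7 = 3·2 + 1, 2 = 2·1 + 0.
Unwinding: 1 = 7 − 3·2 = 7 − 3·(9 − 1·7) = −3·9 + 4·7 = −3·9 + 4·(16 − 1·9) = 4·16 − 7·9 = 4·16 − 7·(25 − 1·16) = −7·25 + 11·16 = −7·25 + 11·(141 − 5·25) = 11·141 − 62·25 = 11·141 − 62·(307 − 2·141) = −62·307 + 135·141 = −62·307 + 135·(755 − 2·307) = 135·755 − 332·307 = 135·755 − 332·(1817 − 2·755) = −332·1817 + 799·755, i.e. 755·799 + 1817·(-332) = 1.
Multiplying through by 4263: p = 799·4263 = 3406137, q = (-332)·4263 = -1415316 is a solution.
Subtracting 1874·1817 from p and adding 1874·755 to q gives the tidier solution (1079, -446).
Indeed 755·1079 + 1817·(-446) = 814645 − 810382 = 4263.

p = 1079, q = -446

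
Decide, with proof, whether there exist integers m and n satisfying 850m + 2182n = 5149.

No, no such integers exist.

Both 850 and 2182 are divisible by gcd(850, 2182) = 2, hence so is any combination 850m + 2182n.
But 5149 is not a multiple of 2 (it leaves remainder 1).
Hence no integers m, n satisfy the equation.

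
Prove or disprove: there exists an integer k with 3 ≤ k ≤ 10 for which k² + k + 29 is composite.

k = 9

At k = 9: 9² + 9 + 29 = 119 = 7·17, which is composite.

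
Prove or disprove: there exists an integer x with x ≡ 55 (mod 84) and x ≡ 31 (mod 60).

x = 391

Here gcd(84, 60) = 12, and both 55 and 31 leave remainder 7 mod 12, so the system is consistent.
The integers ≡ 55 (mod 84) are 55, 139, 223, 307, 391, …; their remainders mod 60 are 55, 19, 43, 7, 31, so x = 391 is the first that is ≡ 31 (mod 60).
Check: 391 mod 84 = 55, 391 mod 60 = 31. ✓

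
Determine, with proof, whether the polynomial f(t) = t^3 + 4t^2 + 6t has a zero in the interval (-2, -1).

No such root exists.

Evaluate at the endpoints: f(-2) = -4, f(-1) = -3 — same sign (negative).
The derivative f'(t) = 3t^2 + 8t + 6 is a quadratic with discriminant 8² − 4·3·6 = -8 < 0; it never vanishes, so it is always positive (sign of the leading coefficient).
Hence f is strictly increasing on ℝ, and in particular on [-2, -1]. A strictly monotone function with same-sign endpoint values stays negative on the whole interval, so f has no zero in (-2, -1).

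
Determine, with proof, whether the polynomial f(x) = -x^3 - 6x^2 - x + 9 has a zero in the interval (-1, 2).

f(-1) = 5 and f(2) = -25, which have opposite signs.
As a polynomial, f is continuous on every closed interval.
By the Intermediate Value Theorem, f takes the value 0 somewhere in the open interval.

Yes, f has a root in the interval.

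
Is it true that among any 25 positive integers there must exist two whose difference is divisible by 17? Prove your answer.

Yes, this is always true.

Each integer lies in one of the 17 residue classes modulo 17.
Placing 25 integers into 17 classes, some class receives at least two — say a and b.
Equal remainders mean a − b ≡ 0 (mod 17), so 17 divides their difference.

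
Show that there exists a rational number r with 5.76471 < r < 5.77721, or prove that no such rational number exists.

r = 75/13

Scale by 13: the interval becomes (74.94123, 75.10373), which contains the integer 75.
Dividing back, 5.76471 < 75/13 < 5.77721, and 75/13 is rational.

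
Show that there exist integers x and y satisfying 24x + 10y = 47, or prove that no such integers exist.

There are no such integers.

Both 24 and 10 are divisible by gcd(24, 10) = 2, hence so is any combination 24x + 10y.
But 47 is not a multiple of 2 (it leaves remainder 1).
Therefore 24x + 10y = 47 has no solution in integers.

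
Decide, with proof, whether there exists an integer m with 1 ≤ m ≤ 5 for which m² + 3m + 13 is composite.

No such integer m in that range exists.

The values for m = 1, 2, …, 5 are 17, 23, 31, 41, 53, and each of these is prime.
So no value in the range makes the expression composite.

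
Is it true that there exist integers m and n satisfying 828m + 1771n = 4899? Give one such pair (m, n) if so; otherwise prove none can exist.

m = 38, n = -15

gcd(828, 1771) = 23, and 23 divides 4899, so integer solutions exist.
Dividing through by 23 reduces the equation to 36m + 77n = 213.
Run the Euclidean algorithm on 77 and 36: 77 = 2·36 + 5, 36 = 7·5 + 1, 5 = 5·1 + 0.
Back-substituting, 1 = 36 − 7·5 = 36 − 7·(77 − 2·36) = −7·77 + 15·36; that is, 36·15 + 77·(-7) = 1.
Scaling by 213 gives the particular solution (m, n) = (3195, -1491).
Subtracting 41·77 from m and adding 41·36 to n gives the tidier solution (38, -15).
Indeed 828·38 + 1771·(-15) = 31464 − 26565 = 4899.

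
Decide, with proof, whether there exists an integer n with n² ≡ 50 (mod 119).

n = 55 works: 55² = 3025, and 3025 − 50 = 2975 = 25·119.

n = 55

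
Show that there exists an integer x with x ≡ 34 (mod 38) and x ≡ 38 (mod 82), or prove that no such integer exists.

The moduli are not coprime: gcd(38, 82) = 2. Compatibility requires 2 ∣ (38 − 34) = 4, which holds, so solutions exist.
Put x = 34 + 38t, so we need 38t ≡ 4 (mod 82), equivalently (divide by 2) 19t ≡ 2 (mod 41).
Invert 19 mod 41 by the Euclidean algorithm: 41 = 2·19 + 3, 19 = 6·3 + 1, 3 = 3·1 + 0; back-substituting, 1 = 19 − 6·3 = 19 − 6·(41 − 2·19) = −6·41 + 13·19. Hence 19·13 ≡ 1, so 19⁻¹ ≡ 13 (mod 41).
Multiplying by 13: t ≡ 13·2 = 26 (mod 41).
Then x = 34 + 38·26 = 1022.
Verify: 1022 = 26·38 + 34 and 1022 = 12·82 + 38. ✓

x = 1022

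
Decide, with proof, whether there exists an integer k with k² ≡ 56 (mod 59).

59 is prime, so by Euler's criterion 56 is a square mod 59 iff 56^((59−1)/2) = 56^29 ≡ 1 (mod 59).
Squaring successively (mod 59): 56^2 = 3136 ≡ 9; 56^4 ≡ 9² = 81 ≡ 22; 56^8 ≡ 22² = 484 ≡ 12; 56^16 ≡ 12² = 144 ≡ 26.
Since 29 = 16 + 8 + 4 + 1, 56^29 ≡ 26 · 12 · 22 · 56; multiplying out mod 59: 26·12 = 312 ≡ 17, then 17·22 = 374 ≡ 20, then 20·56 = 1120 ≡ 58. Thus 56^29 ≡ 58 ≡ −1 (mod 59).
By Euler's criterion 56 is a quadratic non-residue mod 59: no k satisfies k² ≡ 56 (mod 59).

No, no such integer exists.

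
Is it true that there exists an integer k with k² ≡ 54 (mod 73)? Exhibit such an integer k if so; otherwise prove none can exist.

Take k = 28. Then 28² = 784 = 10·73 + 54, so 28² ≡ 54 (mod 73).

k = 28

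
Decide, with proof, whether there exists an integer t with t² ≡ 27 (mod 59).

t = 26

t = 26 works: 26² = 676, and 676 − 27 = 649 = 11·59.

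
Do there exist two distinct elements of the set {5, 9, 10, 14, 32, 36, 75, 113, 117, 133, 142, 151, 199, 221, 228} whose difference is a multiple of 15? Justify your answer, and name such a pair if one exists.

Reduce each element modulo 15: 5↦5, 9↦9, 10↦10, 14↦14, 32↦2, 36↦6, 75↦0, 113↦8, 117↦12, 133↦13, 142↦7, 151↦1, 199↦4, 221↦11, 228↦3.
No residue repeats among the 15 elements, so no pair has difference ≡ 0 (mod 15).

No, no such pair exists.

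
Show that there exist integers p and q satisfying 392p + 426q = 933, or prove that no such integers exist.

Both 392 and 426 are divisible by gcd(392, 426) = 2, hence so is any combination 392p + 426q.
But 933 = 2·466 + 1, so 2 ∤ 933.
So the equation is unsolvable over ℤ.

No such integers exist.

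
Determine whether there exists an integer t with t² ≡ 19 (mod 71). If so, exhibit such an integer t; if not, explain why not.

t = 27

Take t = 27. Then 27² = 729 = 10·71 + 19, so 27² ≡ 19 (mod 71).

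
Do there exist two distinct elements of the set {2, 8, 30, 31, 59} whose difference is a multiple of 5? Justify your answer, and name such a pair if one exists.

Residues mod 5: 2↦2, 8↦3, 30↦0, 31↦1, 59↦4.
No residue repeats among the 5 elements, so no pair has difference ≡ 0 (mod 5).

There is no such pair.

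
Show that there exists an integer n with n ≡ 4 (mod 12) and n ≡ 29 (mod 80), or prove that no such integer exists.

Both moduli are multiples of 4 = gcd(12, 80), so any solution would satisfy n ≡ 4 and n ≡ 29 modulo 4 simultaneously.
But 4 mod 4 = 0 while 29 mod 4 = 1, a contradiction.
Therefore no such n exists.

There is no such integer.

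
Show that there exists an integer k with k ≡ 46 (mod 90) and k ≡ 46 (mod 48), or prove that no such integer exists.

Here gcd(90, 48) = 6, and both 46 and 46 leave remainder 4 mod 6, so the system is consistent.
The smallest candidate k = 46 works directly: 46 ≡ 46 (mod 48).
Check: 46 mod 90 = 46, 46 mod 48 = 46. ✓

k = 46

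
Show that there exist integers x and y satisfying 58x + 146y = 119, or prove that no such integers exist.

Any value of 58x + 146y is a multiple of gcd(58, 146) = 2.
But 119 is not a multiple of 2 (it leaves remainder 1).
Therefore 58x + 146y = 119 has no solution in integers.

There are no such integers.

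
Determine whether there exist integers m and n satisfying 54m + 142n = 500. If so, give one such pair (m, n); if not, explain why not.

Since gcd(54, 142) = 2 and 500 = 2·250, Bézout's identity guarantees a solution.
Dividing through by 2 reduces the equation to 27m + 71n = 250.
Euclidean algorithm: 71 = 2·27 + 17, 27 = 1·17 + 10, 17 = 1·10 + 7, 10 = 1·7 + 3, 7 = 2·3 + 1, 3 = 3·1 + 0.
Working back up the chain: 1 = 7 − 2·3 = 7 − 2·(10 − 1·7) = −2·10 + 3·7 = −2·10 + 3·(17 − 1·10) = 3·17 − 5·10 = 3·17 − 5·(27 − 1·17) = −5·27 + 8·17 = −5·27 + 8·(71 − 2·27) = 8·71 − 21·27. So 27·(-21) + 71·8 = 1.
Times 250: 27·(-5250) + 71·2000 = 250, so (-5250, 2000) solves it.
The general solution is m = -5250 + 71k, n = 2000 − 27k; taking k = 74 gives the smaller pair m = 4, n = 2.
Indeed 54·4 + 142·2 = 216 + 284 = 500.

m = 4, n = 2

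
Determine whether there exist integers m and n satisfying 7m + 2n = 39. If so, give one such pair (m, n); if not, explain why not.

Since gcd(7, 2) = 1, every integer is an integer combination of 7 and 2.
Dividing repeatedly: 7 = 3·2 + 1, 2 = 2·1 + 0.
Back-substituting, 1 = 7 − 3·2; that is, 7·1 + 2·(-3) = 1.
Multiplying through by 39: m = 1·39 = 39, n = (-3)·39 = -117 is a solution.
Shifting by a multiple of (2, −7) keeps it a solution: m = 39 − 19·2 = 1, n = -117 + 19·7 = 16.
Check: 7·1 + 2·16 = 7 + 32 = 39. ✓

m = 1, n = 16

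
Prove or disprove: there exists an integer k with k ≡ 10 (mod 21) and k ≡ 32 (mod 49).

No, no such integer exists.

Reduce both congruences modulo 7, which divides 21 and 49: they say k ≡ 10 (mod 7) and k ≡ 32 (mod 7).
These are incompatible: 10 − 32 = -22 is not divisible by 7.
So no integer satisfies both congruences.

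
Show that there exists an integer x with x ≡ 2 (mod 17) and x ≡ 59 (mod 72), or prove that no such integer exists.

x = 563

Since 17 and 72 share no common factor, CRT says the pair of congruences has a solution (unique mod 1224).
Any solution of the first congruence is x = 2 + 17t; substituting into the second, 17t ≡ 59 − 2 ≡ 57 (mod 72).
Note 17·17 = 289 ≡ 1 (mod 72) (as 289 − 1 = 4·72), so 17⁻¹ ≡ 17.
Multiplying by 17: t ≡ 17·57 = 969 ≡ 33 (mod 72).
With t = 33: x = 2 + 17·33 = 563.
Check: 563 mod 17 = 2, 563 mod 72 = 59. ✓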